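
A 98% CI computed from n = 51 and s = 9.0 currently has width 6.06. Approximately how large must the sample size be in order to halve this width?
n ≈ 204

CI width ∝ 1/√n
To reduce width by factor 2, need √n to grow by 2 → need 2² = 4 times as many samples.

Current: n = 51, width = 6.06
New: n = 204, width ≈ 2.96

Width reduced by factor of 6.06/2.96 = 2.05.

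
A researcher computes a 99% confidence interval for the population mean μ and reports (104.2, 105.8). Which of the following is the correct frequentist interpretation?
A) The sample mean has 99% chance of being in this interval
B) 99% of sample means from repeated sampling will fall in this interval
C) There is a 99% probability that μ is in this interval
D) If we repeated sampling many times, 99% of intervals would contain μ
D

A) Wrong — x̄ is observed and sits in the interval by construction.
B) Wrong — coverage applies to intervals containing μ, not to future x̄ values.
C) Wrong — μ is fixed; the randomness lives in the interval, not in μ.
D) Correct — this is the frequentist long-run coverage interpretation.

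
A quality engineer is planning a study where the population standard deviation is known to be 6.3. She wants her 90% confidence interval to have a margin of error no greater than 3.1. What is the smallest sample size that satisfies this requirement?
n ≥ 12

For margin E ≤ 3.1:
n ≥ (z* · σ / E)²
n ≥ (1.645 · 6.3 / 3.1)²
n ≥ 11.18

Minimum n = 12 (rounding up)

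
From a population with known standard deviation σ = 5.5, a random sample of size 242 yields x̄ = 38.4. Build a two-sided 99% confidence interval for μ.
(37.49, 39.31)

z-interval (σ known):
z* = 2.576 for 99% confidence

Margin of error = z* · σ/√n = 2.576 · 5.5/√242 = 0.91

CI: (38.4 - 0.91, 38.4 + 0.91) = (37.49, 39.31)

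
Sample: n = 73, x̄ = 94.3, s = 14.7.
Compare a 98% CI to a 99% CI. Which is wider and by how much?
99% CI is wider by 0.91

df = 72
98% CI: t* = 2.379, (90.21, 98.39), width = 2 · t* · s/√n = 8.19
99% CI: t* = 2.646, (89.75, 98.85), width = 2 · t* · s/√n = 9.10

The 99% CI is wider by 9.10 - 8.19 = 0.91.
Higher confidence requires a wider interval.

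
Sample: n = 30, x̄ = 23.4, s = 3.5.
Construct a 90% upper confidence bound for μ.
μ ≤ 24.24

Upper bound (one-sided):
t* = 1.311 (one-sided for 90%)
Upper bound = x̄ + t* · s/√n = 23.4 + 1.311 · 3.5/√30 = 24.24

We are 90% confident that μ ≤ 24.24.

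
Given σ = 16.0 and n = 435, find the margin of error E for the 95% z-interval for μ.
Margin of error = 1.50

Margin of error = z* · σ/√n
= 1.960 · 16.0/√435
= 1.960 · 16.0/20.8567
= 1.50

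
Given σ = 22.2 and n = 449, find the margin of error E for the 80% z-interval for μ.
Margin of error = 1.34

Margin of error = z* · σ/√n
= 1.282 · 22.2/√449
= 1.282 · 22.2/21.1896
= 1.34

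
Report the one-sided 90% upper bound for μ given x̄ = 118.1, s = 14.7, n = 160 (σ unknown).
μ ≤ 119.60

Upper bound (one-sided):
t* = 1.287 (one-sided for 90%)
Upper bound = x̄ + t* · s/√n = 118.1 + 1.287 · 14.7/√160 = 119.60

We are 90% confident that μ ≤ 119.60.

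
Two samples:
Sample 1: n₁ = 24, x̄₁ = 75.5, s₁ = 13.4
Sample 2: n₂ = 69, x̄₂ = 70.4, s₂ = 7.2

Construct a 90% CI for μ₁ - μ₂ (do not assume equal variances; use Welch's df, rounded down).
(0.21, 9.99)

Difference: x̄₁ - x̄₂ = 5.10
SE = √(s₁²/n₁ + s₂²/n₂) = √(13.4²/24 + 7.2²/69) = 2.8693
df = 27.76 → 27 (Welch–Satterthwaite, rounded down)
t* = 1.703

CI: 5.10 ± 1.703 · 2.8693 = 5.10 ± 4.89 = (0.21, 9.99)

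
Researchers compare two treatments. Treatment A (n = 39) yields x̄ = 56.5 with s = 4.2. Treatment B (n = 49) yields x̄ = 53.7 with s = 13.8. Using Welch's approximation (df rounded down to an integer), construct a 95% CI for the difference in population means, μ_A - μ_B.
(-1.37, 6.97)

Difference: x̄₁ - x̄₂ = 2.80
SE = √(s₁²/n₁ + s₂²/n₂) = √(4.2²/39 + 13.8²/49) = 2.0830
df = 58.82 → 58 (Welch–Satterthwaite, rounded down)
t* = 2.002

CI: 2.80 ± 2.002 · 2.0830 = 2.80 ± 4.17 = (-1.37, 6.97)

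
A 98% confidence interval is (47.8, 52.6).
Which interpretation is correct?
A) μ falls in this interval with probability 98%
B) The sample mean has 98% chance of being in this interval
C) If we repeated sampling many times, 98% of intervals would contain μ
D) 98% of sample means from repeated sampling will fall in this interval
C

A) Wrong — μ is fixed; the randomness lives in the interval, not in μ.
B) Wrong — x̄ is observed and sits in the interval by construction.
C) Correct — this is the frequentist long-run coverage interpretation.
D) Wrong — coverage applies to intervals containing μ, not to future x̄ values.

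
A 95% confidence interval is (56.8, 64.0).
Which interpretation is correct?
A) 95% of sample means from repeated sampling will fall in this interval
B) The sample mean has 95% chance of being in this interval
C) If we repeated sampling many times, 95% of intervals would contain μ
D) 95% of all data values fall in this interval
C

A) Wrong — coverage applies to intervals containing μ, not to future x̄ values.
B) Wrong — x̄ is observed and sits in the interval by construction.
C) Correct — this is the frequentist long-run coverage interpretation.
D) Wrong — a CI is about the parameter μ, not individual data values.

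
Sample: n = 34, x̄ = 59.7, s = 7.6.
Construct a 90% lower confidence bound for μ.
μ ≥ 58.00

Lower bound (one-sided):
t* = 1.308 (one-sided for 90%)
Lower bound = x̄ - t* · s/√n = 59.7 - 1.308 · 7.6/√34 = 58.00

We are 90% confident that μ ≥ 58.00.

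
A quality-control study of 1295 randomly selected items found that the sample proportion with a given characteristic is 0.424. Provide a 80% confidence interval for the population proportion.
(0.406, 0.442)

Proportion CI:
SE = √(p̂(1-p̂)/n) = √(0.424 · 0.576 / 1295) = 0.01373

z* = 1.282
Margin = z* · SE = 1.282 · 0.01373 = 0.0176

CI: 0.424 ± 0.0176 = (0.406, 0.442)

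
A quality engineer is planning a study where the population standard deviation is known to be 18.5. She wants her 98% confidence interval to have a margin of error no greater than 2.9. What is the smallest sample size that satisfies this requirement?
n ≥ 221

For margin E ≤ 2.9:
n ≥ (z* · σ / E)²
n ≥ (2.326 · 18.5 / 2.9)²
n ≥ 220.17

Minimum n = 221 (rounding up)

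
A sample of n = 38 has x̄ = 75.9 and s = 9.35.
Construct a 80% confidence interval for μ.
(73.92, 77.88)

t-interval (σ unknown):
df = n - 1 = 37
t* = 1.305 for 80% confidence

Margin of error = t* · s/√n = 1.305 · 9.35/√38 = 1.98

CI: (73.92, 77.88)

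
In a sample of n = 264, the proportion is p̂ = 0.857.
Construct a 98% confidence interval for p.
(0.807, 0.907)

Proportion CI:
SE = √(p̂(1-p̂)/n) = √(0.857 · 0.143 / 264) = 0.02155

z* = 2.326
Margin = z* · SE = 2.326 · 0.02155 = 0.0501

CI: 0.857 ± 0.0501 = (0.807, 0.907)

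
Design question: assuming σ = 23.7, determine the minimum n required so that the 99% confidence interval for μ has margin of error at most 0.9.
n ≥ 4602

For margin E ≤ 0.9:
n ≥ (z* · σ / E)²
n ≥ (2.576 · 23.7 / 0.9)²
n ≥ 4601.54

Minimum n = 4602 (rounding up)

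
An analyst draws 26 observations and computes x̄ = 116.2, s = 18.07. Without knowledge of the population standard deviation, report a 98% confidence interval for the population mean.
(107.39, 125.01)

t-interval (σ unknown):
df = n - 1 = 25
t* = 2.485 for 98% confidence

Margin of error = t* · s/√n = 2.485 · 18.07/√26 = 8.81

CI: (107.39, 125.01)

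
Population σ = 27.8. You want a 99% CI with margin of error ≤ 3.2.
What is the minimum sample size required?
n ≥ 501

For margin E ≤ 3.2:
n ≥ (z* · σ / E)²
n ≥ (2.576 · 27.8 / 3.2)²
n ≥ 500.82

Minimum n = 501 (rounding up)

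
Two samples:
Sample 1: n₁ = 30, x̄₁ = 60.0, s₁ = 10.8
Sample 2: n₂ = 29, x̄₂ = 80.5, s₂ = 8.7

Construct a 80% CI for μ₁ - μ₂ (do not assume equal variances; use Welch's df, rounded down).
(-23.81, -17.19)

Difference: x̄₁ - x̄₂ = -20.50
SE = √(s₁²/n₁ + s₂²/n₂) = √(10.8²/30 + 8.7²/29) = 2.5491
df = 55.23 → 55 (Welch–Satterthwaite, rounded down)
t* = 1.297

CI: -20.50 ± 1.297 · 2.5491 = -20.50 ± 3.31 = (-23.81, -17.19)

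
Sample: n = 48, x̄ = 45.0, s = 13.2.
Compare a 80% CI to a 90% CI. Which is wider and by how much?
90% CI is wider by 1.44

df = 47
80% CI: t* = 1.300, (42.52, 47.48), width = 2 · t* · s/√n = 4.95
90% CI: t* = 1.678, (41.80, 48.20), width = 2 · t* · s/√n = 6.39

The 90% CI is wider by 6.39 - 4.95 = 1.44.
Higher confidence requires a wider interval.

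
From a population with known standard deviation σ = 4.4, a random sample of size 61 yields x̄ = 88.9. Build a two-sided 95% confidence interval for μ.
(87.80, 90.00)

z-interval (σ known):
z* = 1.960 for 95% confidence

Margin of error = z* · σ/√n = 1.960 · 4.4/√61 = 1.10

CI: (88.9 - 1.10, 88.9 + 1.10) = (87.80, 90.00)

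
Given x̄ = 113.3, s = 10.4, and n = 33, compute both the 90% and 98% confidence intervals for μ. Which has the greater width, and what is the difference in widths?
98% CI is wider by 2.74

df = 32
90% CI: t* = 1.694, (110.23, 116.37), width = 2 · t* · s/√n = 6.13
98% CI: t* = 2.449, (108.87, 117.73), width = 2 · t* · s/√n = 8.87

The 98% CI is wider by 8.87 - 6.13 = 2.74.
Higher confidence requires a wider interval.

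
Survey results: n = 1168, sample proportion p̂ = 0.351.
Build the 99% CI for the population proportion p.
(0.315, 0.387)

Proportion CI:
SE = √(p̂(1-p̂)/n) = √(0.351 · 0.649 / 1168) = 0.01397

z* = 2.576
Margin = z* · SE = 2.576 · 0.01397 = 0.0360

CI: 0.351 ± 0.0360 = (0.315, 0.387)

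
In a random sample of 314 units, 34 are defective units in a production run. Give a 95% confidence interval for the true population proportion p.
(0.074, 0.143)

Proportion CI:
p̂ = 34/314 = 0.10828
SE = √(p̂(1-p̂)/n) = √(0.10828 · 0.89172 / 314) = 0.01754

z* = 1.960
Margin = z* · SE = 1.960 · 0.01754 = 0.0344

CI: 0.10828 ± 0.0344 = (0.074, 0.143)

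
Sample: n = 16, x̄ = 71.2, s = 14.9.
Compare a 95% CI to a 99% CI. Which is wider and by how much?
99% CI is wider by 6.08

df = 15
95% CI: t* = 2.131, (63.26, 79.14), width = 2 · t* · s/√n = 15.88
99% CI: t* = 2.947, (60.22, 82.18), width = 2 · t* · s/√n = 21.96

The 99% CI is wider by 21.96 - 15.88 = 6.08.
Higher confidence requires a wider interval.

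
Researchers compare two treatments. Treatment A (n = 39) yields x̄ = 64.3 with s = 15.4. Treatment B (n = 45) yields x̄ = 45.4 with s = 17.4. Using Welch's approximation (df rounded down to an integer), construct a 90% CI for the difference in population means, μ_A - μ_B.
(12.94, 24.86)

Difference: x̄₁ - x̄₂ = 18.90
SE = √(s₁²/n₁ + s₂²/n₂) = √(15.4²/39 + 17.4²/45) = 3.5790
df = 81.96 → 81 (Welch–Satterthwaite, rounded down)
t* = 1.664

CI: 18.90 ± 1.664 · 3.5790 = 18.90 ± 5.96 = (12.94, 24.86)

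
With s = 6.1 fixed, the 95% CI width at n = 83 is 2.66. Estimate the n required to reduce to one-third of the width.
n ≈ 747

CI width ∝ 1/√n
To reduce width by factor 3, need √n to grow by 3 → need 3² = 9 times as many samples.

Current: n = 83, width = 2.66
New: n = 747, width ≈ 0.88

Width reduced by factor of 2.66/0.88 = 3.02.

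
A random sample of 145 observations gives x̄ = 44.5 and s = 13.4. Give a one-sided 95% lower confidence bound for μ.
μ ≥ 42.66

Lower bound (one-sided):
t* = 1.656 (one-sided for 95%)
Lower bound = x̄ - t* · s/√n = 44.5 - 1.656 · 13.4/√145 = 42.66

We are 95% confident that μ ≥ 42.66.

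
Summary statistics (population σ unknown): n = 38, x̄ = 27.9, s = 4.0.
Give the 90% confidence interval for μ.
(26.81, 28.99)

t-interval (σ unknown):
df = n - 1 = 37
t* = 1.687 for 90% confidence

Margin of error = t* · s/√n = 1.687 · 4.0/√38 = 1.09

CI: (26.81, 28.99)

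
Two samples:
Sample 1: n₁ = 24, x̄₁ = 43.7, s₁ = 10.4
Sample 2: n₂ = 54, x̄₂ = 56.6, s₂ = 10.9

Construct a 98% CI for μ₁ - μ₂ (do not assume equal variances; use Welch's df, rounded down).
(-19.14, -6.66)

Difference: x̄₁ - x̄₂ = -12.90
SE = √(s₁²/n₁ + s₂²/n₂) = √(10.4²/24 + 10.9²/54) = 2.5898
df = 46.16 → 46 (Welch–Satterthwaite, rounded down)
t* = 2.410

CI: -12.90 ± 2.410 · 2.5898 = -12.90 ± 6.24 = (-19.14, -6.66)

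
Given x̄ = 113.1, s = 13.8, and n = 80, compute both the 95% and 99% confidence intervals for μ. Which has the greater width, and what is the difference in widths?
99% CI is wider by 2.01

df = 79
95% CI: t* = 1.990, (110.03, 116.17), width = 2 · t* · s/√n = 6.14
99% CI: t* = 2.640, (109.03, 117.17), width = 2 · t* · s/√n = 8.15

The 99% CI is wider by 8.15 - 6.14 = 2.01.
Higher confidence requires a wider interval.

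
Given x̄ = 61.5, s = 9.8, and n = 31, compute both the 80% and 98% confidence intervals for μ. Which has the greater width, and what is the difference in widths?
98% CI is wider by 4.04

df = 30
80% CI: t* = 1.310, (59.19, 63.81), width = 2 · t* · s/√n = 4.61
98% CI: t* = 2.457, (57.18, 65.82), width = 2 · t* · s/√n = 8.65

The 98% CI is wider by 8.65 - 4.61 = 4.04.
Higher confidence requires a wider interval.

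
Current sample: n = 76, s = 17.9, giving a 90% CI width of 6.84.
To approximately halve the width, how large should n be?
n ≈ 304

CI width ∝ 1/√n
To reduce width by factor 2, need √n to grow by 2 → need 2² = 4 times as many samples.

Current: n = 76, width = 6.84
New: n = 304, width ≈ 3.39

Width reduced by factor of 6.84/3.39 = 2.02.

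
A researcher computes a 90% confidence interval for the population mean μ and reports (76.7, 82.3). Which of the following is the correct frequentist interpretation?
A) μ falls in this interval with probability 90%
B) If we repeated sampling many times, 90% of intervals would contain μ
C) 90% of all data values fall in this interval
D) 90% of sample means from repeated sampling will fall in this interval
B

A) Wrong — μ is fixed; the randomness lives in the interval, not in μ.
B) Correct — this is the frequentist long-run coverage interpretation.
C) Wrong — a CI is about the parameter μ, not individual data values.
D) Wrong — coverage applies to intervals containing μ, not to future x̄ values.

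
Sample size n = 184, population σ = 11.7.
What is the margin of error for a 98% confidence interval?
Margin of error = 2.01

Margin of error = z* · σ/√n
= 2.326 · 11.7/√184
= 2.326 · 11.7/13.5647
= 2.01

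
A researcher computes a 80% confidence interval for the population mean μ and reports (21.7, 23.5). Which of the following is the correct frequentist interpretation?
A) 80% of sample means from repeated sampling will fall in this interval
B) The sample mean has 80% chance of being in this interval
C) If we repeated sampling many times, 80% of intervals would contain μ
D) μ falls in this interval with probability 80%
C

A) Wrong — coverage applies to intervals containing μ, not to future x̄ values.
B) Wrong — x̄ is observed and sits in the interval by construction.
C) Correct — this is the frequentist long-run coverage interpretation.
D) Wrong — μ is fixed; the randomness lives in the interval, not in μ.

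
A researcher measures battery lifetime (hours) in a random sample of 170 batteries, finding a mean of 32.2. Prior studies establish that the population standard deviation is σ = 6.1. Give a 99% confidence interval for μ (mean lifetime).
(30.99, 33.41)

z-interval (σ known):
z* = 2.576 for 99% confidence

Margin of error = z* · σ/√n = 2.576 · 6.1/√170 = 1.21

CI: (32.2 - 1.21, 32.2 + 1.21) = (30.99, 33.41)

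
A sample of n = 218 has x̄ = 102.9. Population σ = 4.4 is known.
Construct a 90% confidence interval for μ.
(102.41, 103.39)

z-interval (σ known):
z* = 1.645 for 90% confidence

Margin of error = z* · σ/√n = 1.645 · 4.4/√218 = 0.49

CI: (102.9 - 0.49, 102.9 + 0.49) = (102.41, 103.39)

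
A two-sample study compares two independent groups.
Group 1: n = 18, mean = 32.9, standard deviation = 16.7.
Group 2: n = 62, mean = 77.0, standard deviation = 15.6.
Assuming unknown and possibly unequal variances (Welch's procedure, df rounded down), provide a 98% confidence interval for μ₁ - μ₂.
(-55.02, -33.18)

Difference: x̄₁ - x̄₂ = -44.10
SE = √(s₁²/n₁ + s₂²/n₂) = √(16.7²/18 + 15.6²/62) = 4.4067
df = 26.24 → 26 (Welch–Satterthwaite, rounded down)
t* = 2.479

CI: -44.10 ± 2.479 · 4.4067 = -44.10 ± 10.92 = (-55.02, -33.18)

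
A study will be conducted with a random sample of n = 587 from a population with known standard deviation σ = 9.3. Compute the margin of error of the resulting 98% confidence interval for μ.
Margin of error = 0.89

Margin of error = z* · σ/√n
= 2.326 · 9.3/√587
= 2.326 · 9.3/24.2281
= 0.89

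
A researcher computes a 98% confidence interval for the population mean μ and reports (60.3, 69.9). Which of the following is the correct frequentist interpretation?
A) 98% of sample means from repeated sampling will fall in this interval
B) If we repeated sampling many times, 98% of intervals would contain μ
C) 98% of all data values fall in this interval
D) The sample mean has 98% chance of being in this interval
B

A) Wrong — coverage applies to intervals containing μ, not to future x̄ values.
B) Correct — this is the frequentist long-run coverage interpretation.
C) Wrong — a CI is about the parameter μ, not individual data values.
D) Wrong — x̄ is observed and sits in the interval by construction.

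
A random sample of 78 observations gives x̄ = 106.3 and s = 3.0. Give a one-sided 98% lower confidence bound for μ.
μ ≥ 105.59

Lower bound (one-sided):
t* = 2.089 (one-sided for 98%)
Lower bound = x̄ - t* · s/√n = 106.3 - 2.089 · 3.0/√78 = 105.59

We are 98% confident that μ ≥ 105.59.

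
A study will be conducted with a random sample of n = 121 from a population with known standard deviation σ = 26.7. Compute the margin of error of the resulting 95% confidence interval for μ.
Margin of error = 4.76

Margin of error = z* · σ/√n
= 1.960 · 26.7/√121
= 1.960 · 26.7/11.0000
= 4.76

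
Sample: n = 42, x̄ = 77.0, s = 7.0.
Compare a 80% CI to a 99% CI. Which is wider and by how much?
99% CI is wider by 3.02

df = 41
80% CI: t* = 1.303, (75.59, 78.41), width = 2 · t* · s/√n = 2.81
99% CI: t* = 2.701, (74.08, 79.92), width = 2 · t* · s/√n = 5.83

The 99% CI is wider by 5.83 - 2.81 = 3.02.
Higher confidence requires a wider interval.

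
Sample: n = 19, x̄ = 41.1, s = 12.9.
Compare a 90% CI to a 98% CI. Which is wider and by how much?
98% CI is wider by 4.85

df = 18
90% CI: t* = 1.734, (35.97, 46.23), width = 2 · t* · s/√n = 10.26
98% CI: t* = 2.552, (33.55, 48.65), width = 2 · t* · s/√n = 15.11

The 98% CI is wider by 15.11 - 10.26 = 4.85.
Higher confidence requires a wider interval.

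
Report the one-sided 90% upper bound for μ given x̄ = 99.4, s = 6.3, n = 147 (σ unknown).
μ ≤ 100.07

Upper bound (one-sided):
t* = 1.287 (one-sided for 90%)
Upper bound = x̄ + t* · s/√n = 99.4 + 1.287 · 6.3/√147 = 100.07

We are 90% confident that μ ≤ 100.07.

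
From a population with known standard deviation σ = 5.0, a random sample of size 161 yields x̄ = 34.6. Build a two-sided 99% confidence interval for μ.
(33.58, 35.62)

z-interval (σ known):
z* = 2.576 for 99% confidence

Margin of error = z* · σ/√n = 2.576 · 5.0/√161 = 1.02

CI: (34.6 - 1.02, 34.6 + 1.02) = (33.58, 35.62)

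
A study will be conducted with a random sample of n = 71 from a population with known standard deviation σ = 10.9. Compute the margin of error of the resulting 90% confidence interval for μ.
Margin of error = 2.13

Margin of error = z* · σ/√n
= 1.645 · 10.9/√71
= 1.645 · 10.9/8.4261
= 2.13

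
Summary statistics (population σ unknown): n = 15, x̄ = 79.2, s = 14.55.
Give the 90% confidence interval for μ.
(72.58, 85.82)

t-interval (σ unknown):
df = n - 1 = 14
t* = 1.761 for 90% confidence

Margin of error = t* · s/√n = 1.761 · 14.55/√15 = 6.62

CI: (72.58, 85.82)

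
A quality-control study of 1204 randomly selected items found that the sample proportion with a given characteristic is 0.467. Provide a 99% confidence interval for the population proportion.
(0.430, 0.504)

Proportion CI:
SE = √(p̂(1-p̂)/n) = √(0.467 · 0.533 / 1204) = 0.01438

z* = 2.576
Margin = z* · SE = 2.576 · 0.01438 = 0.0370

CI: 0.467 ± 0.0370 = (0.430, 0.504)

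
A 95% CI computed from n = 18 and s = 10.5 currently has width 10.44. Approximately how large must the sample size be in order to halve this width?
n ≈ 72

CI width ∝ 1/√n
To reduce width by factor 2, need √n to grow by 2 → need 2² = 4 times as many samples.

Current: n = 18, width = 10.44
New: n = 72, width ≈ 4.93

Width reduced by factor of 10.44/4.93 = 2.12.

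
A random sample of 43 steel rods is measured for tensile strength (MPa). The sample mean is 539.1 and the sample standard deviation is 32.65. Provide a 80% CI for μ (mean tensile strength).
(532.62, 545.58)

t-interval (σ unknown):
df = n - 1 = 42
t* = 1.302 for 80% confidence

Margin of error = t* · s/√n = 1.302 · 32.65/√43 = 6.48

CI: (532.62, 545.58)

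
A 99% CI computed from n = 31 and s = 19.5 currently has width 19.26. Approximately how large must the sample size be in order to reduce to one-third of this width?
n ≈ 279

CI width ∝ 1/√n
To reduce width by factor 3, need √n to grow by 3 → need 3² = 9 times as many samples.

Current: n = 31, width = 19.26
New: n = 279, width ≈ 6.06

Width reduced by factor of 19.26/6.06 = 3.18.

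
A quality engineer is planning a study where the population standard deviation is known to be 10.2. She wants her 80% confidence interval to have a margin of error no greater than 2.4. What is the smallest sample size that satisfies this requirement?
n ≥ 30

For margin E ≤ 2.4:
n ≥ (z* · σ / E)²
n ≥ (1.282 · 10.2 / 2.4)²
n ≥ 29.69

Minimum n = 30 (rounding up)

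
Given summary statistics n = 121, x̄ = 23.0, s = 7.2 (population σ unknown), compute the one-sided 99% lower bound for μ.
μ ≥ 21.46

Lower bound (one-sided):
t* = 2.358 (one-sided for 99%)
Lower bound = x̄ - t* · s/√n = 23.0 - 2.358 · 7.2/√121 = 21.46

We are 99% confident that μ ≥ 21.46.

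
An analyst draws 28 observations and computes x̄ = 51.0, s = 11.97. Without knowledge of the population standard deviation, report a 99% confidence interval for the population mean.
(44.73, 57.27)

t-interval (σ unknown):
df = n - 1 = 27
t* = 2.771 for 99% confidence

Margin of error = t* · s/√n = 2.771 · 11.97/√28 = 6.27

CI: (44.73, 57.27)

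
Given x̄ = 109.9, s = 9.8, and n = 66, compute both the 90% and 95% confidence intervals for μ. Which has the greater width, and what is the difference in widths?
95% CI is wider by 0.79

df = 65
90% CI: t* = 1.669, (107.89, 111.91), width = 2 · t* · s/√n = 4.03
95% CI: t* = 1.997, (107.49, 112.31), width = 2 · t* · s/√n = 4.82

The 95% CI is wider by 4.82 - 4.03 = 0.79.
Higher confidence requires a wider interval.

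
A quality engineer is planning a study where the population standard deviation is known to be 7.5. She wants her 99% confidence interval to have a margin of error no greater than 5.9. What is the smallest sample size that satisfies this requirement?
n ≥ 11

For margin E ≤ 5.9:
n ≥ (z* · σ / E)²
n ≥ (2.576 · 7.5 / 5.9)²
n ≥ 10.72

Minimum n = 11 (rounding up)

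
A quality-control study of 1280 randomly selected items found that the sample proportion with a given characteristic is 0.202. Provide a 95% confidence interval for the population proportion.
(0.180, 0.224)

Proportion CI:
SE = √(p̂(1-p̂)/n) = √(0.202 · 0.798 / 1280) = 0.01122

z* = 1.960
Margin = z* · SE = 1.960 · 0.01122 = 0.0220

CI: 0.202 ± 0.0220 = (0.180, 0.224)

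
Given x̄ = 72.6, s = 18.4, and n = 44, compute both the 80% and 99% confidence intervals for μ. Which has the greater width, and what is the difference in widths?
99% CI is wider by 7.73

df = 43
80% CI: t* = 1.302, (68.99, 76.21), width = 2 · t* · s/√n = 7.22
99% CI: t* = 2.695, (65.12, 80.08), width = 2 · t* · s/√n = 14.95

The 99% CI is wider by 14.95 - 7.22 = 7.73.
Higher confidence requires a wider interval.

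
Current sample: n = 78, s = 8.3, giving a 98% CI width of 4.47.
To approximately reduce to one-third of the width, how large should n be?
n ≈ 702

CI width ∝ 1/√n
To reduce width by factor 3, need √n to grow by 3 → need 3² = 9 times as many samples.

Current: n = 78, width = 4.47
New: n = 702, width ≈ 1.46

Width reduced by factor of 4.47/1.46 = 3.06.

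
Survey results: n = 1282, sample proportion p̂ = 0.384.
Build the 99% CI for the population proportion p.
(0.349, 0.419)

Proportion CI:
SE = √(p̂(1-p̂)/n) = √(0.384 · 0.616 / 1282) = 0.01358

z* = 2.576
Margin = z* · SE = 2.576 · 0.01358 = 0.0350

CI: 0.384 ± 0.0350 = (0.349, 0.419)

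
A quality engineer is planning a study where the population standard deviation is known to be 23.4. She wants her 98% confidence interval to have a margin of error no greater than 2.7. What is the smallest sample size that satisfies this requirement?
n ≥ 407

For margin E ≤ 2.7:
n ≥ (z* · σ / E)²
n ≥ (2.326 · 23.4 / 2.7)²
n ≥ 406.37

Minimum n = 407 (rounding up)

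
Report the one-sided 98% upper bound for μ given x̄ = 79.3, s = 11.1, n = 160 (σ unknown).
μ ≤ 81.12

Upper bound (one-sided):
t* = 2.071 (one-sided for 98%)
Upper bound = x̄ + t* · s/√n = 79.3 + 2.071 · 11.1/√160 = 81.12

We are 98% confident that μ ≤ 81.12.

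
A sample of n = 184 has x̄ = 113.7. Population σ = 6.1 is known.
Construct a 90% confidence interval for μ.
(112.96, 114.44)

z-interval (σ known):
z* = 1.645 for 90% confidence

Margin of error = z* · σ/√n = 1.645 · 6.1/√184 = 0.74

CI: (113.7 - 0.74, 113.7 + 0.74) = (112.96, 114.44)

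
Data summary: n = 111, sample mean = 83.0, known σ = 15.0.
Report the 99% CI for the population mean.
(79.33, 86.67)

z-interval (σ known):
z* = 2.576 for 99% confidence

Margin of error = z* · σ/√n = 2.576 · 15.0/√111 = 3.67

CI: (83.0 - 3.67, 83.0 + 3.67) = (79.33, 86.67)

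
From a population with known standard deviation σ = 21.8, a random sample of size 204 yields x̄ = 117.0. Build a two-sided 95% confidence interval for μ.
(114.01, 119.99)

z-interval (σ known):
z* = 1.960 for 95% confidence

Margin of error = z* · σ/√n = 1.960 · 21.8/√204 = 2.99

CI: (117.0 - 2.99, 117.0 + 2.99) = (114.01, 119.99)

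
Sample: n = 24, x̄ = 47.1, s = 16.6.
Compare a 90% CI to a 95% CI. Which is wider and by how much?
95% CI is wider by 2.40

df = 23
90% CI: t* = 1.714, (41.29, 52.91), width = 2 · t* · s/√n = 11.62
95% CI: t* = 2.069, (40.09, 54.11), width = 2 · t* · s/√n = 14.02

The 95% CI is wider by 14.02 - 11.62 = 2.40.
Higher confidence requires a wider interval.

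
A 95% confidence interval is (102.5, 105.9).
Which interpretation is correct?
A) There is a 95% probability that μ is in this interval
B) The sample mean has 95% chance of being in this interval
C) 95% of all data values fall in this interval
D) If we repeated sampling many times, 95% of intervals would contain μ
D

A) Wrong — μ is fixed; the randomness lives in the interval, not in μ.
B) Wrong — x̄ is observed and sits in the interval by construction.
C) Wrong — a CI is about the parameter μ, not individual data values.
D) Correct — this is the frequentist long-run coverage interpretation.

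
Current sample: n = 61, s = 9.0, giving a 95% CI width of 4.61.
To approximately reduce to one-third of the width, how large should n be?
n ≈ 549

CI width ∝ 1/√n
To reduce width by factor 3, need √n to grow by 3 → need 3² = 9 times as many samples.

Current: n = 61, width = 4.61
New: n = 549, width ≈ 1.51

Width reduced by factor of 4.61/1.51 = 3.05.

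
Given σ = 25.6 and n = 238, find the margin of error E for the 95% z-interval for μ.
Margin of error = 3.25

Margin of error = z* · σ/√n
= 1.960 · 25.6/√238
= 1.960 · 25.6/15.4272
= 3.25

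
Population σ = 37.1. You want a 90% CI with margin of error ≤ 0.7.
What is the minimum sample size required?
n ≥ 7602

For margin E ≤ 0.7:
n ≥ (z* · σ / E)²
n ≥ (1.645 · 37.1 / 0.7)²
n ≥ 7601.22

Minimum n = 7602 (rounding up)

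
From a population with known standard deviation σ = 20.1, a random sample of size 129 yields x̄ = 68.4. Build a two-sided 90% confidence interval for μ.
(65.49, 71.31)

z-interval (σ known):
z* = 1.645 for 90% confidence

Margin of error = z* · σ/√n = 1.645 · 20.1/√129 = 2.91

CI: (68.4 - 2.91, 68.4 + 2.91) = (65.49, 71.31)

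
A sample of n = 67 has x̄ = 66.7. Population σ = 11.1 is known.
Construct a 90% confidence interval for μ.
(64.47, 68.93)

z-interval (σ known):
z* = 1.645 for 90% confidence

Margin of error = z* · σ/√n = 1.645 · 11.1/√67 = 2.23

CI: (66.7 - 2.23, 66.7 + 2.23) = (64.47, 68.93)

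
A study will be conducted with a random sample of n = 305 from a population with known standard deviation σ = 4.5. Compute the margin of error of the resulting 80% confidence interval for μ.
Margin of error = 0.33

Margin of error = z* · σ/√n
= 1.282 · 4.5/√305
= 1.282 · 4.5/17.4642
= 0.33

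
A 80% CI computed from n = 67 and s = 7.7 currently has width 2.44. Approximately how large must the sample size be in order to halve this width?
n ≈ 268

CI width ∝ 1/√n
To reduce width by factor 2, need √n to grow by 2 → need 2² = 4 times as many samples.

Current: n = 67, width = 2.44
New: n = 268, width ≈ 1.21

Width reduced by factor of 2.44/1.21 = 2.02.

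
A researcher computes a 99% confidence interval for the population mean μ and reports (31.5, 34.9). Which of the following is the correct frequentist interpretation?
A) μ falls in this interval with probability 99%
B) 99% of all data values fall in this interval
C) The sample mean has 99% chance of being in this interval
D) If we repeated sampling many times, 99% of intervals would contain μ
D

A) Wrong — μ is fixed; the randomness lives in the interval, not in μ.
B) Wrong — a CI is about the parameter μ, not individual data values.
C) Wrong — x̄ is observed and sits in the interval by construction.
D) Correct — this is the frequentist long-run coverage interpretation.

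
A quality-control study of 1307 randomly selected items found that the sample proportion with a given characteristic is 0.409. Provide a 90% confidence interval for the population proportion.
(0.387, 0.431)

Proportion CI:
SE = √(p̂(1-p̂)/n) = √(0.409 · 0.591 / 1307) = 0.01360

z* = 1.645
Margin = z* · SE = 1.645 · 0.01360 = 0.0224

CI: 0.409 ± 0.0224 = (0.387, 0.431)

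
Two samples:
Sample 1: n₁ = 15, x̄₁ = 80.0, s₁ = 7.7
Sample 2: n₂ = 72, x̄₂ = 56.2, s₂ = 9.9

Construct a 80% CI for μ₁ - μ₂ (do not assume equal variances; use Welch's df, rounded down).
(20.76, 26.84)

Difference: x̄₁ - x̄₂ = 23.80
SE = √(s₁²/n₁ + s₂²/n₂) = √(7.7²/15 + 9.9²/72) = 2.3052
df = 24.73 → 24 (Welch–Satterthwaite, rounded down)
t* = 1.318

CI: 23.80 ± 1.318 · 2.3052 = 23.80 ± 3.04 = (20.76, 26.84)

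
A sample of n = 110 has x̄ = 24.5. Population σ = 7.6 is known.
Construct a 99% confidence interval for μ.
(22.63, 26.37)

z-interval (σ known):
z* = 2.576 for 99% confidence

Margin of error = z* · σ/√n = 2.576 · 7.6/√110 = 1.87

CI: (24.5 - 1.87, 24.5 + 1.87) = (22.63, 26.37)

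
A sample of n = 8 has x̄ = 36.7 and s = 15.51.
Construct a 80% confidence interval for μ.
(28.94, 44.46)

t-interval (σ unknown):
df = n - 1 = 7
t* = 1.415 for 80% confidence

Margin of error = t* · s/√n = 1.415 · 15.51/√8 = 7.76

CI: (28.94, 44.46)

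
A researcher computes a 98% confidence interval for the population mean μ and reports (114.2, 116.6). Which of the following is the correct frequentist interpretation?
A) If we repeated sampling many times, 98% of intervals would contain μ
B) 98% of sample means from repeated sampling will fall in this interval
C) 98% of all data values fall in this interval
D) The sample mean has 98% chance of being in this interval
A

A) Correct — this is the frequentist long-run coverage interpretation.
B) Wrong — coverage applies to intervals containing μ, not to future x̄ values.
C) Wrong — a CI is about the parameter μ, not individual data values.
D) Wrong — x̄ is observed and sits in the interval by construction.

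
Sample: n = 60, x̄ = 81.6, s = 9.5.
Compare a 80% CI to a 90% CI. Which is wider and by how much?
90% CI is wider by 0.92

df = 59
80% CI: t* = 1.296, (80.01, 83.19), width = 2 · t* · s/√n = 3.18
90% CI: t* = 1.671, (79.55, 83.65), width = 2 · t* · s/√n = 4.10

The 90% CI is wider by 4.10 - 3.18 = 0.92.
Higher confidence requires a wider interval.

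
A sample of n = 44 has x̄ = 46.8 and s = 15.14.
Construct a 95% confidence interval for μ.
(42.20, 51.40)

t-interval (σ unknown):
df = n - 1 = 43
t* = 2.017 for 95% confidence

Margin of error = t* · s/√n = 2.017 · 15.14/√44 = 4.60

CI: (42.20, 51.40)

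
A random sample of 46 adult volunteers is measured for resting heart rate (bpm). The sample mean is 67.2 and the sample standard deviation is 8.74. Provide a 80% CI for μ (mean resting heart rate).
(65.52, 68.88)

t-interval (σ unknown):
df = n - 1 = 45
t* = 1.301 for 80% confidence

Margin of error = t* · s/√n = 1.301 · 8.74/√46 = 1.68

CI: (65.52, 68.88)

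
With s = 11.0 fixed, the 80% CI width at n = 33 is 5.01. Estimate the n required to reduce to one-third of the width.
n ≈ 297

CI width ∝ 1/√n
To reduce width by factor 3, need √n to grow by 3 → need 3² = 9 times as many samples.

Current: n = 33, width = 5.01
New: n = 297, width ≈ 1.64

Width reduced by factor of 5.01/1.64 = 3.05.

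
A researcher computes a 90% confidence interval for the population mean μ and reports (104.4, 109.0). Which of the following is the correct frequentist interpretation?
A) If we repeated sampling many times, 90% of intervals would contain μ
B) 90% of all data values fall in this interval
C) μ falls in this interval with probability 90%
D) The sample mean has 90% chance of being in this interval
A

A) Correct — this is the frequentist long-run coverage interpretation.
B) Wrong — a CI is about the parameter μ, not individual data values.
C) Wrong — μ is fixed; the randomness lives in the interval, not in μ.
D) Wrong — x̄ is observed and sits in the interval by construction.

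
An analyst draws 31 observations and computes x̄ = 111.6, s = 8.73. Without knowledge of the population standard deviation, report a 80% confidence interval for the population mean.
(109.55, 113.65)

t-interval (σ unknown):
df = n - 1 = 30
t* = 1.310 for 80% confidence

Margin of error = t* · s/√n = 1.310 · 8.73/√31 = 2.05

CI: (109.55, 113.65)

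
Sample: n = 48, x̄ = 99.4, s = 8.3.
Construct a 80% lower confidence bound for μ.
μ ≥ 98.38

Lower bound (one-sided):
t* = 0.849 (one-sided for 80%)
Lower bound = x̄ - t* · s/√n = 99.4 - 0.849 · 8.3/√48 = 98.38

We are 80% confident that μ ≥ 98.38.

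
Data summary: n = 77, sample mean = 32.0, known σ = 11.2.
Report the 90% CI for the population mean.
(29.90, 34.10)

z-interval (σ known):
z* = 1.645 for 90% confidence

Margin of error = z* · σ/√n = 1.645 · 11.2/√77 = 2.10

CI: (32.0 - 2.10, 32.0 + 2.10) = (29.90, 34.10)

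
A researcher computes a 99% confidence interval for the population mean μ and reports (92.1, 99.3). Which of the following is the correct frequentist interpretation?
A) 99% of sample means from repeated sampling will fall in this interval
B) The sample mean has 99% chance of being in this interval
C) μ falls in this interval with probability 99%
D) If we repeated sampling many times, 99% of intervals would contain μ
D

A) Wrong — coverage applies to intervals containing μ, not to future x̄ values.
B) Wrong — x̄ is observed and sits in the interval by construction.
C) Wrong — μ is fixed; the randomness lives in the interval, not in μ.
D) Correct — this is the frequentist long-run coverage interpretation.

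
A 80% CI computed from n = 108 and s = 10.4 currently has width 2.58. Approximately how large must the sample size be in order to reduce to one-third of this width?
n ≈ 972

CI width ∝ 1/√n
To reduce width by factor 3, need √n to grow by 3 → need 3² = 9 times as many samples.

Current: n = 108, width = 2.58
New: n = 972, width ≈ 0.86

Width reduced by factor of 2.58/0.86 = 3.00.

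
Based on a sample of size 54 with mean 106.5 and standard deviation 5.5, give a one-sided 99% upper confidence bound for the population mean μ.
μ ≤ 108.30

Upper bound (one-sided):
t* = 2.399 (one-sided for 99%)
Upper bound = x̄ + t* · s/√n = 106.5 + 2.399 · 5.5/√54 = 108.30

We are 99% confident that μ ≤ 108.30.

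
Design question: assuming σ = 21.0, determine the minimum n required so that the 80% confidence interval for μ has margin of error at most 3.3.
n ≥ 67

For margin E ≤ 3.3:
n ≥ (z* · σ / E)²
n ≥ (1.282 · 21.0 / 3.3)²
n ≥ 66.56

Minimum n = 67 (rounding up)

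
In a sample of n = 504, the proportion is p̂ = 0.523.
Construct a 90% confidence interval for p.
(0.486, 0.560)

Proportion CI:
SE = √(p̂(1-p̂)/n) = √(0.523 · 0.477 / 504) = 0.02225

z* = 1.645
Margin = z* · SE = 1.645 · 0.02225 = 0.0366

CI: 0.523 ± 0.0366 = (0.486, 0.560)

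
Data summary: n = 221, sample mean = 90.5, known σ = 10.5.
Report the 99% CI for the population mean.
(88.68, 92.32)

z-interval (σ known):
z* = 2.576 for 99% confidence

Margin of error = z* · σ/√n = 2.576 · 10.5/√221 = 1.82

CI: (90.5 - 1.82, 90.5 + 1.82) = (88.68, 92.32)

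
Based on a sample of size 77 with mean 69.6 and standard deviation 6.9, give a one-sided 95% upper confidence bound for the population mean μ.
μ ≤ 70.91

Upper bound (one-sided):
t* = 1.665 (one-sided for 95%)
Upper bound = x̄ + t* · s/√n = 69.6 + 1.665 · 6.9/√77 = 70.91

We are 95% confident that μ ≤ 70.91.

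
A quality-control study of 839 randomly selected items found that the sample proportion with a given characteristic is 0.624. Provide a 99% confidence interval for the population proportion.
(0.581, 0.667)

Proportion CI:
SE = √(p̂(1-p̂)/n) = √(0.624 · 0.376 / 839) = 0.01672

z* = 2.576
Margin = z* · SE = 2.576 · 0.01672 = 0.0431

CI: 0.624 ± 0.0431 = (0.581, 0.667)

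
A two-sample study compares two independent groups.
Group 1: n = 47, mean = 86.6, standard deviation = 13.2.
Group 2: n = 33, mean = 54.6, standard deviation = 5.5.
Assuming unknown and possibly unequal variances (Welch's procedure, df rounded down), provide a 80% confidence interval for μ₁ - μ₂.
(29.22, 34.78)

Difference: x̄₁ - x̄₂ = 32.00
SE = √(s₁²/n₁ + s₂²/n₂) = √(13.2²/47 + 5.5²/33) = 2.1503
df = 65.78 → 65 (Welch–Satterthwaite, rounded down)
t* = 1.295

CI: 32.00 ± 1.295 · 2.1503 = 32.00 ± 2.78 = (29.22, 34.78)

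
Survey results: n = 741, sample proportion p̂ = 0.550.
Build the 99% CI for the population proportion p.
(0.503, 0.597)

Proportion CI:
SE = √(p̂(1-p̂)/n) = √(0.550 · 0.450 / 741) = 0.01828

z* = 2.576
Margin = z* · SE = 2.576 · 0.01828 = 0.0471

CI: 0.550 ± 0.0471 = (0.503, 0.597)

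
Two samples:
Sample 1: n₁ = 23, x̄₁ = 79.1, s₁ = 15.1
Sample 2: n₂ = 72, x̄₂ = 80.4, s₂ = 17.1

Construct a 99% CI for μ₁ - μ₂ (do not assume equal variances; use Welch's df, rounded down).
(-11.40, 8.80)

Difference: x̄₁ - x̄₂ = -1.30
SE = √(s₁²/n₁ + s₂²/n₂) = √(15.1²/23 + 17.1²/72) = 3.7383
df = 41.56 → 41 (Welch–Satterthwaite, rounded down)
t* = 2.701

CI: -1.30 ± 2.701 · 3.7383 = -1.30 ± 10.10 = (-11.40, 8.80)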